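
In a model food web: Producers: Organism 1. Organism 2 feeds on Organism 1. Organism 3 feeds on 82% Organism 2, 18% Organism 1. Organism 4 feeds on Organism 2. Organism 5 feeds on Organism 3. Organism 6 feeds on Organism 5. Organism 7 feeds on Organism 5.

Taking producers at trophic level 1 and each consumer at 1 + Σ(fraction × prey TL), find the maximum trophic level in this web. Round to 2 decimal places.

4.82

Organism 2: 1 + 1 = 2
Organism 3: 1 + (0.82×2 + 0.18×1) = 2.82
Organism 4: 1 + 2 = 3
Organism 5: 1 + 2.82 = 3.82
Organism 6: 1 + 3.82 = 4.82
Organism 7: 1 + 3.82 = 4.82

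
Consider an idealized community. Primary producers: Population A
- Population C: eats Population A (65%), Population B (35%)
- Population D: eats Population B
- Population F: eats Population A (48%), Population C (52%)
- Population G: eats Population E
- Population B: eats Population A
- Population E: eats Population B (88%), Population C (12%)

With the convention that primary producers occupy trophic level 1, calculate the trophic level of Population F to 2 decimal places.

2.70

Population B: 1 + 1 = 2
Population C: 1 + (0.65×1 + 0.35×2) = 2.35
Population D: 1 + 2 = 3
Population E: 1 + (0.88×2 + 0.12×2.35) = 3.042
Population F: 1 + (0.48×1 + 0.52×2.35) = 2.702
Population G: 1 + 3.042 = 4.042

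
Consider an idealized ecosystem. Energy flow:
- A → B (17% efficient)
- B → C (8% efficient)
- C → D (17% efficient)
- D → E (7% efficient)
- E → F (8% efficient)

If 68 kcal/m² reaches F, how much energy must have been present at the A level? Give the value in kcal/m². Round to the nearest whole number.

5252101 kcal/m²

Cumulative transfer efficiency: 0.17 × 0.08 × 0.17 × 0.07 × 0.08 = 0.0000129472
A energy = 68 / 0.0000129472 = 5252101 kcal/m²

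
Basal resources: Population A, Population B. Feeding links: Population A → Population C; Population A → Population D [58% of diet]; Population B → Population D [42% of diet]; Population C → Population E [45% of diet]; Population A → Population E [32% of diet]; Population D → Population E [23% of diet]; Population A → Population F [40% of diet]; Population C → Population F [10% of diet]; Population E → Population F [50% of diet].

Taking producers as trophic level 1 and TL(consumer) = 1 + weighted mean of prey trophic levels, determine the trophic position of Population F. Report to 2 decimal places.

Population C: 1 + 1 = 2
Population D: 1 + (0.58×1 + 0.42×1) = 2
Population E: 1 + (0.45×2 + 0.32×1 + 0.23×2) = 2.68
Population F: 1 + (0.4×1 + 0.1×2 + 0.5×2.68) = 2.94

2.94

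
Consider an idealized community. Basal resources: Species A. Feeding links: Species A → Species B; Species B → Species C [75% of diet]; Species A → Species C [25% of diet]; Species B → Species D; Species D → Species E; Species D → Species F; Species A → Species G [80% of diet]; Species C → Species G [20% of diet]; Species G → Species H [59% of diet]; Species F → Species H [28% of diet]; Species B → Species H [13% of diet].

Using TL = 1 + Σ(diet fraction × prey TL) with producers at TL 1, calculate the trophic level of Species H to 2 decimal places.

Species B: 1 + 1 = 2
Species C: 1 + (0.75×2 + 0.25×1) = 2.75
Species D: 1 + 2 = 3
Species E: 1 + 3 = 4
Species F: 1 + 3 = 4
Species G: 1 + (0.8×1 + 0.2×2.75) = 2.35
Species H: 1 + (0.59×2.35 + 0.28×4 + 0.13×2) = 3.7665

3.77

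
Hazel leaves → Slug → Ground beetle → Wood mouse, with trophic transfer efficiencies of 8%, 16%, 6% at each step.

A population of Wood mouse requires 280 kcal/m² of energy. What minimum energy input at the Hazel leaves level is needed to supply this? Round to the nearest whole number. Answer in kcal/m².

Cumulative transfer efficiency: 0.08 × 0.16 × 0.06 = 0.000768
Hazel leaves energy = 280 / 0.000768 = 364583 kcal/m²

364583 kcal/m²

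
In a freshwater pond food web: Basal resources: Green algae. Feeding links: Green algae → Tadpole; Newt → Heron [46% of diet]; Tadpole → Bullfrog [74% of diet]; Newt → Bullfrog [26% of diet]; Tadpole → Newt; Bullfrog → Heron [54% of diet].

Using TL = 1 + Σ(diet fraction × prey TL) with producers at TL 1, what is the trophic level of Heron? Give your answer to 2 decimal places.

Tadpole: 1 + 1 = 2
Newt: 1 + 2 = 3
Bullfrog: 1 + (0.26×3 + 0.74×2) = 3.26
Heron: 1 + (0.54×3.26 + 0.46×3) = 4.1404

4.14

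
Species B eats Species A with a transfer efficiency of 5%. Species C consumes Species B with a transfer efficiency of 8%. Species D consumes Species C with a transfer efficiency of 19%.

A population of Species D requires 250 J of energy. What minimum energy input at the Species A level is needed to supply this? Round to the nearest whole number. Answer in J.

328947 J

Cumulative transfer efficiency: 0.05 × 0.08 × 0.19 = 0.00076
Species A energy = 250 / 0.00076 = 328947 J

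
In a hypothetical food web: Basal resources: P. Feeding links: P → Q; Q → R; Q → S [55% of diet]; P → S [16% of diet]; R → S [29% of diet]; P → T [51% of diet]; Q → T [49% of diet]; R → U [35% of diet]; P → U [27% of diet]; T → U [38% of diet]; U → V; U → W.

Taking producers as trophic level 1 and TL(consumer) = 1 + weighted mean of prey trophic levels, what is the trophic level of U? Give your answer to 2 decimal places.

3.27

Q: 1 + 1 = 2
R: 1 + 2 = 3
S: 1 + (0.55×2 + 0.16×1 + 0.29×3) = 3.13
T: 1 + (0.51×1 + 0.49×2) = 2.49
U: 1 + (0.35×3 + 0.27×1 + 0.38×2.49) = 3.2662
V: 1 + 3.2662 = 4.2662
W: 1 + 3.2662 = 4.2662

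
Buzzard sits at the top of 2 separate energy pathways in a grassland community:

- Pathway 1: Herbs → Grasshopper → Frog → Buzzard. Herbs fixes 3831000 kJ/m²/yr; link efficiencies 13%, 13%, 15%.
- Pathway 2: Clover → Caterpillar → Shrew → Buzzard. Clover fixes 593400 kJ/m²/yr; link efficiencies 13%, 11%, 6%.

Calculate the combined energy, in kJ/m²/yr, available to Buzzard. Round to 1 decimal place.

Pathway 1: 3831000 × 0.13 × 0.13 × 0.15 = 9711.585 kJ/m²/yr
Pathway 2: 593400 × 0.13 × 0.11 × 0.06 = 509.1372 kJ/m²/yr
Total at Buzzard: 9711.585 + 509.1372 = 10220.7222 kJ/m²/yr

10220.7 kJ/m²/yr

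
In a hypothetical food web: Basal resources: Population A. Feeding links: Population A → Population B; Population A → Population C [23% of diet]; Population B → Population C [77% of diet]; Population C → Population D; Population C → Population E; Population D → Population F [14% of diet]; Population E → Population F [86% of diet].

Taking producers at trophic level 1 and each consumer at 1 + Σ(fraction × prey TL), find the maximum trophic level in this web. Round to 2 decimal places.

4.77

Population B: 1 + 1 = 2
Population C: 1 + (0.23×1 + 0.77×2) = 2.77
Population D: 1 + 2.77 = 3.77
Population E: 1 + 2.77 = 3.77
Population F: 1 + (0.14×3.77 + 0.86×3.77) = 4.77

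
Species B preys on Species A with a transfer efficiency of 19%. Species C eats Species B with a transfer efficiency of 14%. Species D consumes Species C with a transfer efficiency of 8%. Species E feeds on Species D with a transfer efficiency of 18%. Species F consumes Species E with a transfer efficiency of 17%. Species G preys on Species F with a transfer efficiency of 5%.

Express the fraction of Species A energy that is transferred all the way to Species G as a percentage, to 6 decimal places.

0.000326%

Product of link efficiencies: 0.19 × 0.14 × 0.08 × 0.18 × 0.17 × 0.05 = 0.00000325584
As a percentage: 0.00000325584 × 100 = 0.000326%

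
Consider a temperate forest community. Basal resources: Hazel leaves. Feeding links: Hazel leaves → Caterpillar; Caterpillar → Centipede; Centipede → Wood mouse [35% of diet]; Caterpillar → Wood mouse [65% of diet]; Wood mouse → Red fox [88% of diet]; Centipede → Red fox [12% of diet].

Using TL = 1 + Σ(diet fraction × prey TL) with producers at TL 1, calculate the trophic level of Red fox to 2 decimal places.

Caterpillar: 1 + 1 = 2
Centipede: 1 + 2 = 3
Wood mouse: 1 + (0.35×3 + 0.65×2) = 3.35
Red fox: 1 + (0.88×3.35 + 0.12×3) = 4.308

4.31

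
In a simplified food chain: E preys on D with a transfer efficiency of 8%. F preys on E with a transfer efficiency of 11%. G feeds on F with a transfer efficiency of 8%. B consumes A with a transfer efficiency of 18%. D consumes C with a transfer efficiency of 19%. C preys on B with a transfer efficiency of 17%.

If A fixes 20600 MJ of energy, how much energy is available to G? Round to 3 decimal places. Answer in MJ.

B: 20600 × 0.18 = 3708 MJ
C: 3708 × 0.17 = 630.36 MJ
D: 630.36 × 0.19 = 119.7684 MJ
E: 119.7684 × 0.08 = 9.581472 MJ
F: 9.581472 × 0.11 = 1.05396192 MJ
G: 1.05396192 × 0.08 = 0.0843169536 MJ

0.084 MJ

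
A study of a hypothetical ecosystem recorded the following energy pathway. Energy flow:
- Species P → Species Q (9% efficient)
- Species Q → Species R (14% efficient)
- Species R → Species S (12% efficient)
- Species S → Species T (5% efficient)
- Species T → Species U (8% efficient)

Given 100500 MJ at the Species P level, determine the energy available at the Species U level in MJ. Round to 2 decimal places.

Species Q: 100500 × 0.09 = 9045 MJ
Species R: 9045 × 0.14 = 1266.3 MJ
Species S: 1266.3 × 0.12 = 151.956 MJ
Species T: 151.956 × 0.05 = 7.5978 MJ
Species U: 7.5978 × 0.08 = 0.607824 MJ

0.61 MJ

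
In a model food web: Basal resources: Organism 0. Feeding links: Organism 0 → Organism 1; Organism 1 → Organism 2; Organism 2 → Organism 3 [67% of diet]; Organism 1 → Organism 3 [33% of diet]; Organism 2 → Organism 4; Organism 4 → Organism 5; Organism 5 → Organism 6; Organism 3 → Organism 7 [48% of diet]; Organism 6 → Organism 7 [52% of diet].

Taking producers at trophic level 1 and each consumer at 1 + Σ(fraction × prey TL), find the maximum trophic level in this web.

6

Organism 1: 1 + 1 = 2
Organism 2: 1 + 2 = 3
Organism 3: 1 + (0.67×3 + 0.33×2) = 3.67
Organism 4: 1 + 3 = 4
Organism 5: 1 + 4 = 5
Organism 6: 1 + 5 = 6
Organism 7: 1 + (0.48×3.67 + 0.52×6) = 5.8816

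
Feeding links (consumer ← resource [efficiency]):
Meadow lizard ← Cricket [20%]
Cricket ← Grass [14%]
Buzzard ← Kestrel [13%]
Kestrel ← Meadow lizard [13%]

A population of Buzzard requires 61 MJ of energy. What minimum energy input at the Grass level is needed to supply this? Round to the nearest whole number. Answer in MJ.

128910 MJ

Cumulative transfer efficiency: 0.14 × 0.2 × 0.13 × 0.13 = 0.0004732
Grass energy = 61 / 0.0004732 = 128910 MJ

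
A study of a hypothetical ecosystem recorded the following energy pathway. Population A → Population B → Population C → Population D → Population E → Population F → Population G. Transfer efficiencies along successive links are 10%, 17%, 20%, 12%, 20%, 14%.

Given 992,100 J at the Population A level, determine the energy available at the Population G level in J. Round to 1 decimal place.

11.3 J

Population B: 992100 × 0.1 = 99210 J
Population C: 99210 × 0.17 = 16865.7 J
Population D: 16865.7 × 0.2 = 3373.14 J
Population E: 3373.14 × 0.12 = 404.7768 J
Population F: 404.7768 × 0.2 = 80.95536 J
Population G: 80.95536 × 0.14 = 11.3337504 J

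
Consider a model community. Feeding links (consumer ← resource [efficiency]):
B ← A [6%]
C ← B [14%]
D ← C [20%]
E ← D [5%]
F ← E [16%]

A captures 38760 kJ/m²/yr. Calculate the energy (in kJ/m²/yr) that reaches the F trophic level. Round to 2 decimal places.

B: 38760 × 0.06 = 2325.6 kJ/m²/yr
C: 2325.6 × 0.14 = 325.584 kJ/m²/yr
D: 325.584 × 0.2 = 65.1168 kJ/m²/yr
E: 65.1168 × 0.05 = 3.25584 kJ/m²/yr
F: 3.25584 × 0.16 = 0.5209344 kJ/m²/yr

0.52 kJ/m²/yr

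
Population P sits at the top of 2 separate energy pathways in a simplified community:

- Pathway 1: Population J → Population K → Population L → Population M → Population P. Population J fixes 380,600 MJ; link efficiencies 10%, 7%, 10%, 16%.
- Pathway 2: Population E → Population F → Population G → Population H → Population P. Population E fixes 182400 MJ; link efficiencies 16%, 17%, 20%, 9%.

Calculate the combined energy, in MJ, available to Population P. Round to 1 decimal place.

131.9 MJ

Pathway 1: 380600 × 0.1 × 0.07 × 0.1 × 0.16 = 42.6272 MJ
Pathway 2: 182400 × 0.16 × 0.17 × 0.2 × 0.09 = 89.30304 MJ
Total at Population P: 42.6272 + 89.30304 = 131.93024 MJ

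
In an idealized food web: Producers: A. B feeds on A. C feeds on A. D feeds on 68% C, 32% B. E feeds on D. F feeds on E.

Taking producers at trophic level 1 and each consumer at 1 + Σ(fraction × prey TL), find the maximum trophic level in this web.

5

B: 1 + 1 = 2
C: 1 + 1 = 2
D: 1 + (0.68×2 + 0.32×2) = 3
E: 1 + 3 = 4
F: 1 + 4 = 5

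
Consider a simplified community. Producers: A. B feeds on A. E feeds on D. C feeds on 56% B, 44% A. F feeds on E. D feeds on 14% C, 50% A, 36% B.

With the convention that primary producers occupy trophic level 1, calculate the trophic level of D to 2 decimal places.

B: 1 + 1 = 2
C: 1 + (0.56×2 + 0.44×1) = 2.56
D: 1 + (0.14×2.56 + 0.5×1 + 0.36×2) = 2.5784
E: 1 + 2.5784 = 3.5784
F: 1 + 3.5784 = 4.5784

2.58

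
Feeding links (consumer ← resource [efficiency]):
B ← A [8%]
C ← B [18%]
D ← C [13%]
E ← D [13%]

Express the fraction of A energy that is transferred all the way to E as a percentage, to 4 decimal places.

0.0243%

Product of link efficiencies: 0.08 × 0.18 × 0.13 × 0.13 = 0.00024336
As a percentage: 0.00024336 × 100 = 0.0243%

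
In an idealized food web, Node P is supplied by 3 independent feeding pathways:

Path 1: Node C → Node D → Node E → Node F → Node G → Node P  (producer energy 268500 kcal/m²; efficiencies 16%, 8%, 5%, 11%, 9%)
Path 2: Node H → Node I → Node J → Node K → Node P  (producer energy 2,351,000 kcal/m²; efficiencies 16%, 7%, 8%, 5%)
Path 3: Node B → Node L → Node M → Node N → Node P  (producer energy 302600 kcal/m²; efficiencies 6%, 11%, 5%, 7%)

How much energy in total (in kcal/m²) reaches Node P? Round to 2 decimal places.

114.02 kcal/m²

Path 1: 268500 × 0.16 × 0.08 × 0.05 × 0.11 × 0.09 = 1.701216 kcal/m²
Path 2: 2351000 × 0.16 × 0.07 × 0.08 × 0.05 = 105.3248 kcal/m²
Path 3: 302600 × 0.06 × 0.11 × 0.05 × 0.07 = 6.99006 kcal/m²
Total at Node P: 1.701216 + 105.3248 + 6.99006 = 114.016076 kcal/m²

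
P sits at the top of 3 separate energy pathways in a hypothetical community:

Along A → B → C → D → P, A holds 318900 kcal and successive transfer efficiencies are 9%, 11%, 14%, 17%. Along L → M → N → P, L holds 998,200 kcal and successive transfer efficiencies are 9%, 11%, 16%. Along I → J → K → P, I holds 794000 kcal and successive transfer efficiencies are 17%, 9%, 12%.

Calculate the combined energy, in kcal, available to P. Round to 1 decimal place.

3114.1 kcal

Via A: 318900 × 0.09 × 0.11 × 0.14 × 0.17 = 75.139218 kcal
Via L: 998200 × 0.09 × 0.11 × 0.16 = 1581.1488 kcal
Via I: 794000 × 0.17 × 0.09 × 0.12 = 1457.784 kcal
Total at P: 75.139218 + 1581.1488 + 1457.784 = 3114.072018 kcal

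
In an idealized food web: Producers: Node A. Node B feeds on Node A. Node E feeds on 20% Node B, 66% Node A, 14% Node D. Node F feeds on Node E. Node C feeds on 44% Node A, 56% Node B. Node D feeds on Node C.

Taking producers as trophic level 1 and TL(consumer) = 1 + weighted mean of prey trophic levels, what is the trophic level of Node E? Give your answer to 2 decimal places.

Node B: 1 + 1 = 2
Node C: 1 + (0.44×1 + 0.56×2) = 2.56
Node D: 1 + 2.56 = 3.56
Node E: 1 + (0.2×2 + 0.66×1 + 0.14×3.56) = 2.5584
Node F: 1 + 2.5584 = 3.5584

2.56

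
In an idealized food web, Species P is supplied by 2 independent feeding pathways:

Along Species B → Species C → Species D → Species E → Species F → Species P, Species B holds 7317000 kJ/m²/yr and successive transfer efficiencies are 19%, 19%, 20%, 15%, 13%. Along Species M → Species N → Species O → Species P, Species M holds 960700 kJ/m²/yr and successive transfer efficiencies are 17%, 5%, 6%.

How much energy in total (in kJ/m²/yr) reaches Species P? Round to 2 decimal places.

Via Species B: 7317000 × 0.19 × 0.19 × 0.2 × 0.15 × 0.13 = 1030.16043 kJ/m²/yr
Via Species M: 960700 × 0.17 × 0.05 × 0.06 = 489.957 kJ/m²/yr
Total at Species P: 1030.16043 + 489.957 = 1520.11743 kJ/m²/yr

1520.12 kJ/m²/yr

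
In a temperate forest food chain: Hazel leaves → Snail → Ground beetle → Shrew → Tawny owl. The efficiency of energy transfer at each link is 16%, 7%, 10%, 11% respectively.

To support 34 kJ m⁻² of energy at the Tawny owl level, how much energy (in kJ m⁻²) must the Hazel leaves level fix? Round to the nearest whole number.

Cumulative transfer efficiency: 0.16 × 0.07 × 0.1 × 0.11 = 0.0001232
Hazel leaves energy = 34 / 0.0001232 = 275974 kJ m⁻²

275974 kJ m⁻²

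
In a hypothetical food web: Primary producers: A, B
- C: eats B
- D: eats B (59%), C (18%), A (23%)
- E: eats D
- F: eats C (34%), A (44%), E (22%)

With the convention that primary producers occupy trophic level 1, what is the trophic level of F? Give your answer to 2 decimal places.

C: 1 + 1 = 2
D: 1 + (0.59×1 + 0.18×2 + 0.23×1) = 2.18
E: 1 + 2.18 = 3.18
F: 1 + (0.34×2 + 0.44×1 + 0.22×3.18) = 2.8196

2.82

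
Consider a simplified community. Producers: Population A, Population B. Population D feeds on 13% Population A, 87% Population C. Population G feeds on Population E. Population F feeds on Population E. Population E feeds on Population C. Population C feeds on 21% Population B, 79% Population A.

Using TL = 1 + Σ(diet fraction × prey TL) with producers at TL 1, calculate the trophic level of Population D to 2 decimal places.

2.87

Population C: 1 + (0.21×1 + 0.79×1) = 2
Population D: 1 + (0.13×1 + 0.87×2) = 2.87
Population E: 1 + 2 = 3
Population F: 1 + 3 = 4
Population G: 1 + 3 = 4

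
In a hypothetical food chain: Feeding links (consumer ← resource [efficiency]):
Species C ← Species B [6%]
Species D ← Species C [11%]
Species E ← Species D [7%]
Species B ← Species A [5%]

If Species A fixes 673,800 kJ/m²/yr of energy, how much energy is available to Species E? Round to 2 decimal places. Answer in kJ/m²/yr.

Species B: 673800 × 0.05 = 33690 kJ/m²/yr
Species C: 33690 × 0.06 = 2021.4 kJ/m²/yr
Species D: 2021.4 × 0.11 = 222.354 kJ/m²/yr
Species E: 222.354 × 0.07 = 15.56478 kJ/m²/yr

15.56 kJ/m²/yr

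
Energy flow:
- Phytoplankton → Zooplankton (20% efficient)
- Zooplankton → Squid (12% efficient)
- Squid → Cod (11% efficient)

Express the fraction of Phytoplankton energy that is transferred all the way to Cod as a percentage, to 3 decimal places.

Product of link efficiencies: 0.2 × 0.12 × 0.11 = 0.00264
As a percentage: 0.00264 × 100 = 0.264%

0.264%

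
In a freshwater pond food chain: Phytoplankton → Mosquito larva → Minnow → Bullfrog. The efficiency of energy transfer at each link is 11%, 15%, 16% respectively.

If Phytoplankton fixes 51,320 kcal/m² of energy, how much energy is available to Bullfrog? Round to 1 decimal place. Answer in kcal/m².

Mosquito larva: 51320 × 0.11 = 5645.2 kcal/m²
Minnow: 5645.2 × 0.15 = 846.78 kcal/m²
Bullfrog: 846.78 × 0.16 = 135.4848 kcal/m²

135.5 kcal/m²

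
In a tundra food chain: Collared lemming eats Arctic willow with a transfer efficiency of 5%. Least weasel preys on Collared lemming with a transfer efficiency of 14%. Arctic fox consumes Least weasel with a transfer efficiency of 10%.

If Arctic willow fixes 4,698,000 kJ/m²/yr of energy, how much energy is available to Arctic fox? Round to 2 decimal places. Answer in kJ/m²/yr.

Collared lemming: 4698000 × 0.05 = 234900 kJ/m²/yr
Least weasel: 234900 × 0.14 = 32886 kJ/m²/yr
Arctic fox: 32886 × 0.1 = 3288.6 kJ/m²/yr

3288.60 kJ/m²/yr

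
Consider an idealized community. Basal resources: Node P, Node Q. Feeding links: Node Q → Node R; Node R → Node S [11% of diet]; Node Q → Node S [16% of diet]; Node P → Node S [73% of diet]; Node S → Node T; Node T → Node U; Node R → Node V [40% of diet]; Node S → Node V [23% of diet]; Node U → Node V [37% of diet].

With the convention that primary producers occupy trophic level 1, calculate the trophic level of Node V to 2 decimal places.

Node R: 1 + 1 = 2
Node S: 1 + (0.11×2 + 0.16×1 + 0.73×1) = 2.11
Node T: 1 + 2.11 = 3.11
Node U: 1 + 3.11 = 4.11
Node V: 1 + (0.4×2 + 0.23×2.11 + 0.37×4.11) = 3.806

3.81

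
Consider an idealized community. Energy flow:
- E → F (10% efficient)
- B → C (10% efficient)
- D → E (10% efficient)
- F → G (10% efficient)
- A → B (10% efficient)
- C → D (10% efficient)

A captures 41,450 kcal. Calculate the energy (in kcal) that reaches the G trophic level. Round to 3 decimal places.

B: 41450 × 0.1 = 4145 kcal
C: 4145 × 0.1 = 414.5 kcal
D: 414.5 × 0.1 = 41.45 kcal
E: 41.45 × 0.1 = 4.145 kcal
F: 4.145 × 0.1 = 0.4145 kcal
G: 0.4145 × 0.1 = 0.04145 kcal

0.041 kcal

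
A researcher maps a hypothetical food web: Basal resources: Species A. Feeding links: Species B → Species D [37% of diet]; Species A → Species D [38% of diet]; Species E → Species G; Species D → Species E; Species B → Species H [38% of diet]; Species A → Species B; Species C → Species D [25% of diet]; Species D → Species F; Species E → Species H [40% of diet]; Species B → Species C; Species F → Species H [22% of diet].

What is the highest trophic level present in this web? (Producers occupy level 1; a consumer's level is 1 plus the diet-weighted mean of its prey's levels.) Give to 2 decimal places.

Species B: 1 + 1 = 2
Species C: 1 + 2 = 3
Species D: 1 + (0.37×2 + 0.25×3 + 0.38×1) = 2.87
Species E: 1 + 2.87 = 3.87
Species F: 1 + 2.87 = 3.87
Species G: 1 + 3.87 = 4.87
Species H: 1 + (0.38×2 + 0.4×3.87 + 0.22×3.87) = 4.1594

4.87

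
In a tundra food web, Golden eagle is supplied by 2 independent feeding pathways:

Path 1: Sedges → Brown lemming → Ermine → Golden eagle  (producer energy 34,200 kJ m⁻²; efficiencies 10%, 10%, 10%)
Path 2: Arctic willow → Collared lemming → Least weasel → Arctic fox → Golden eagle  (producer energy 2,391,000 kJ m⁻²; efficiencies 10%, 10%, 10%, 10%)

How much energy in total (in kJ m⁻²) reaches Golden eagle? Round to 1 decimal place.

Path 1: 34200 × 0.1 × 0.1 × 0.1 = 34.2 kJ m⁻²
Path 2: 2391000 × 0.1 × 0.1 × 0.1 × 0.1 = 239.1 kJ m⁻²
Total at Golden eagle: 34.2 + 239.1 = 273.3 kJ m⁻²

273.3 kJ m⁻²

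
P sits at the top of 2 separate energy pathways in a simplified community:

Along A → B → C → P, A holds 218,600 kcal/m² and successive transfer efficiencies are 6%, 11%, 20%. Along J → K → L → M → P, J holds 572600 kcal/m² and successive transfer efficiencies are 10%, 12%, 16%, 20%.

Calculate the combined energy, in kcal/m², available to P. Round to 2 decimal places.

508.43 kcal/m²

Via A: 218600 × 0.06 × 0.11 × 0.2 = 288.552 kcal/m²
Via J: 572600 × 0.1 × 0.12 × 0.16 × 0.2 = 219.8784 kcal/m²
Total at P: 288.552 + 219.8784 = 508.4304 kcal/m²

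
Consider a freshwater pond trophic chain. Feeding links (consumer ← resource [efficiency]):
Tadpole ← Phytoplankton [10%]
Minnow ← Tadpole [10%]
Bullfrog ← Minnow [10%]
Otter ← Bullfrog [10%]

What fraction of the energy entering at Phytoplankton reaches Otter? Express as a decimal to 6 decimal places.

Product of link efficiencies: 0.1 × 0.1 × 0.1 × 0.1 = 0.0001

0.000100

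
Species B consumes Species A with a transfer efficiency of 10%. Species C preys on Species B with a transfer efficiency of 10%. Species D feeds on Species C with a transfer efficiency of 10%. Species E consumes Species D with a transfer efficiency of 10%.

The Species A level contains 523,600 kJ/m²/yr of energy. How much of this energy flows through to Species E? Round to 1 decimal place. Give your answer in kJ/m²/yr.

Species B: 523600 × 0.1 = 52360 kJ/m²/yr
Species C: 52360 × 0.1 = 5236 kJ/m²/yr
Species D: 5236 × 0.1 = 523.6 kJ/m²/yr
Species E: 523.6 × 0.1 = 52.36 kJ/m²/yr

52.4 kJ/m²/yr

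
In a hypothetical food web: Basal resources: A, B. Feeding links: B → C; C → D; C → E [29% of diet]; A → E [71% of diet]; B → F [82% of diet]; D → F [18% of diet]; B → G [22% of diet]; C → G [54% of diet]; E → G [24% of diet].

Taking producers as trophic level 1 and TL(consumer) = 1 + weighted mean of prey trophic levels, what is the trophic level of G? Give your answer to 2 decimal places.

C: 1 + 1 = 2
D: 1 + 2 = 3
E: 1 + (0.29×2 + 0.71×1) = 2.29
F: 1 + (0.82×1 + 0.18×3) = 2.36
G: 1 + (0.22×1 + 0.54×2 + 0.24×2.29) = 2.8496

2.85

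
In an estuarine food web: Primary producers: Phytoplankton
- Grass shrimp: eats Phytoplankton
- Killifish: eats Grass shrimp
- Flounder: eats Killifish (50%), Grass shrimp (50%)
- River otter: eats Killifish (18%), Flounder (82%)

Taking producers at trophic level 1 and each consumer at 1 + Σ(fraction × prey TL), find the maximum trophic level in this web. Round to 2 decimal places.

4.41

Grass shrimp: 1 + 1 = 2
Killifish: 1 + 2 = 3
Flounder: 1 + (0.5×3 + 0.5×2) = 3.5
River otter: 1 + (0.18×3 + 0.82×3.5) = 4.41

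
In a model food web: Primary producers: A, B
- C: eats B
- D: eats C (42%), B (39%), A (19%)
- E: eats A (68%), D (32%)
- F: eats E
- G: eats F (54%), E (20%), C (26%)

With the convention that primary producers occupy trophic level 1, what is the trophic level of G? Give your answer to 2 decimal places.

3.88

C: 1 + 1 = 2
D: 1 + (0.42×2 + 0.39×1 + 0.19×1) = 2.42
E: 1 + (0.68×1 + 0.32×2.42) = 2.4544
F: 1 + 2.4544 = 3.4544
G: 1 + (0.54×3.4544 + 0.2×2.4544 + 0.26×2) = 3.876256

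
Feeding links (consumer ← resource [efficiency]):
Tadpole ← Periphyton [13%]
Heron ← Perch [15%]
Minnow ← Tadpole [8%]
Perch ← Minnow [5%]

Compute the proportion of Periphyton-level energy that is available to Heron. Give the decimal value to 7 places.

Product of link efficiencies: 0.13 × 0.08 × 0.05 × 0.15 = 0.000078

0.0000780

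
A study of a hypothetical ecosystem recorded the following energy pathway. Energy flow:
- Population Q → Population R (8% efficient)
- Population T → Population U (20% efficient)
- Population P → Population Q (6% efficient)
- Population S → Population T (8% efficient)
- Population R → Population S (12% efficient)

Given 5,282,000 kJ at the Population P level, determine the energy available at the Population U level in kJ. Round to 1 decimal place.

48.7 kJ

Population Q: 5282000 × 0.06 = 316920 kJ
Population R: 316920 × 0.08 = 25353.6 kJ
Population S: 25353.6 × 0.12 = 3042.432 kJ
Population T: 3042.432 × 0.08 = 243.39456 kJ
Population U: 243.39456 × 0.2 = 48.678912 kJ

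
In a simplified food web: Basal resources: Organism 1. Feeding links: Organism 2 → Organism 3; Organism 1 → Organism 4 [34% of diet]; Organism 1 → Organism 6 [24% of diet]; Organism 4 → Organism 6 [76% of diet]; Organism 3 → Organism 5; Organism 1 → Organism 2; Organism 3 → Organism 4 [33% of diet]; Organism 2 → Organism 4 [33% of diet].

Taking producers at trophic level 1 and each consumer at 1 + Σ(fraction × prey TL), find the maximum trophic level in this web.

4

Organism 2: 1 + 1 = 2
Organism 3: 1 + 2 = 3
Organism 4: 1 + (0.33×3 + 0.33×2 + 0.34×1) = 2.99
Organism 5: 1 + 3 = 4
Organism 6: 1 + (0.76×2.99 + 0.24×1) = 3.5124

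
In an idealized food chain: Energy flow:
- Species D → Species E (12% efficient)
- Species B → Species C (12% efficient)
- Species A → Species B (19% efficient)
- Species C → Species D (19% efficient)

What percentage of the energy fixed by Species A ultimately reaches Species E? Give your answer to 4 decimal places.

Product of link efficiencies: 0.19 × 0.12 × 0.19 × 0.12 = 0.00051984
As a percentage: 0.00051984 × 100 = 0.0520%

0.0520%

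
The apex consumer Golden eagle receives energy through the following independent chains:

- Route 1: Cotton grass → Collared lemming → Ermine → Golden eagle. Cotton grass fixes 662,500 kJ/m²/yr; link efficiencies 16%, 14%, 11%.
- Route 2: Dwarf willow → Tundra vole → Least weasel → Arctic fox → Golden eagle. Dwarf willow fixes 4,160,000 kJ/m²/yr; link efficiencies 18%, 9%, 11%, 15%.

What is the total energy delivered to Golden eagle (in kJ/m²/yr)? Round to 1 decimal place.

Route 1: 662500 × 0.16 × 0.14 × 0.11 = 1632.4 kJ/m²/yr
Route 2: 4160000 × 0.18 × 0.09 × 0.11 × 0.15 = 1111.968 kJ/m²/yr
Total at Golden eagle: 1632.4 + 1111.968 = 2744.368 kJ/m²/yr

2744.4 kJ/m²/yr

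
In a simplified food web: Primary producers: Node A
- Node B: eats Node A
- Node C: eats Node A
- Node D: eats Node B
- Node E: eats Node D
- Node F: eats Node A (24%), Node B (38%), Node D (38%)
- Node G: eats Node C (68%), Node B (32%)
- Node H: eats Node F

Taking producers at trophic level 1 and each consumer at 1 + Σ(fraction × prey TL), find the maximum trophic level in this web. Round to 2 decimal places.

Node B: 1 + 1 = 2
Node C: 1 + 1 = 2
Node D: 1 + 2 = 3
Node E: 1 + 3 = 4
Node F: 1 + (0.24×1 + 0.38×2 + 0.38×3) = 3.14
Node G: 1 + (0.68×2 + 0.32×2) = 3
Node H: 1 + 3.14 = 4.14

4.14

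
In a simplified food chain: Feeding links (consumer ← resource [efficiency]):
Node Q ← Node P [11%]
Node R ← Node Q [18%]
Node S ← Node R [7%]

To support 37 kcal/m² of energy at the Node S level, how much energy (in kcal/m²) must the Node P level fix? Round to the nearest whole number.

Cumulative transfer efficiency: 0.11 × 0.18 × 0.07 = 0.001386
Node P energy = 37 / 0.001386 = 26696 kcal/m²

26696 kcal/m²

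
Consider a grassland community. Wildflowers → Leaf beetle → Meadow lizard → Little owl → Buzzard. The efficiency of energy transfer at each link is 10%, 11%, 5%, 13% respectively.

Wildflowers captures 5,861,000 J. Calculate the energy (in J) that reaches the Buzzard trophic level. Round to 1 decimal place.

419.1 J

Leaf beetle: 5861000 × 0.1 = 586100 J
Meadow lizard: 586100 × 0.11 = 64471 J
Little owl: 64471 × 0.05 = 3223.55 J
Buzzard: 3223.55 × 0.13 = 419.0615 J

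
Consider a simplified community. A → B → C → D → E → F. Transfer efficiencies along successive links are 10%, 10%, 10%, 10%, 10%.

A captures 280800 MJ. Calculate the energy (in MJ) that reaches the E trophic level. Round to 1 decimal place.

B: 280800 × 0.1 = 28080 MJ
C: 28080 × 0.1 = 2808 MJ
D: 2808 × 0.1 = 280.8 MJ
E: 280.8 × 0.1 = 28.08 MJ

28.1 MJ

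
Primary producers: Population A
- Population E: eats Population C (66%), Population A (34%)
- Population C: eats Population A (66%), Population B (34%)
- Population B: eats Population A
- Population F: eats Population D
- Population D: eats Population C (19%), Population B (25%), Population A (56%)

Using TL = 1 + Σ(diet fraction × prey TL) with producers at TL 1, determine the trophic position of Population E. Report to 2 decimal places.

2.88

Population B: 1 + 1 = 2
Population C: 1 + (0.66×1 + 0.34×2) = 2.34
Population D: 1 + (0.19×2.34 + 0.25×2 + 0.56×1) = 2.5046
Population E: 1 + (0.66×2.34 + 0.34×1) = 2.8844
Population F: 1 + 2.5046 = 3.5046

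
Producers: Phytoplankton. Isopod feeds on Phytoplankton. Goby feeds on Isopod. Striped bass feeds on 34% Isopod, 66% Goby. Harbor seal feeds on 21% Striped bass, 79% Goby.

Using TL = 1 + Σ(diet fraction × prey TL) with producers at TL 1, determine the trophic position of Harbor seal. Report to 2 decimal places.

Isopod: 1 + 1 = 2
Goby: 1 + 2 = 3
Striped bass: 1 + (0.34×2 + 0.66×3) = 3.66
Harbor seal: 1 + (0.21×3.66 + 0.79×3) = 4.1386

4.14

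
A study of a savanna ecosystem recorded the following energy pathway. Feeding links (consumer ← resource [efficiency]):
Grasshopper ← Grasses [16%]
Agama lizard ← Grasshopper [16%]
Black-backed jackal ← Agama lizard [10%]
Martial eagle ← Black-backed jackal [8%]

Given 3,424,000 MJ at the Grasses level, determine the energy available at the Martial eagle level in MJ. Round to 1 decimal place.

701.2 MJ

Grasshopper: 3424000 × 0.16 = 547840 MJ
Agama lizard: 547840 × 0.16 = 87654.4 MJ
Black-backed jackal: 87654.4 × 0.1 = 8765.44 MJ
Martial eagle: 8765.44 × 0.08 = 701.2352 MJ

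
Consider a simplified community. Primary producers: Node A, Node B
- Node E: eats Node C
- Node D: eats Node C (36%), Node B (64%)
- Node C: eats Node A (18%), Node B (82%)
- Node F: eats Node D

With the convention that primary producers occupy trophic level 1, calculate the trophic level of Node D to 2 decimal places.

Node C: 1 + (0.18×1 + 0.82×1) = 2
Node D: 1 + (0.36×2 + 0.64×1) = 2.36
Node E: 1 + 2 = 3
Node F: 1 + 2.36 = 3.36

2.36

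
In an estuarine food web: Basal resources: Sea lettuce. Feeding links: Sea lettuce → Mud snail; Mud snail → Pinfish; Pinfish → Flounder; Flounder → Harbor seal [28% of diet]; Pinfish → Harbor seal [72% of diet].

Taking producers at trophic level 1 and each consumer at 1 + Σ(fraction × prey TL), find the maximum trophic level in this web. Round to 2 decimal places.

Mud snail: 1 + 1 = 2
Pinfish: 1 + 2 = 3
Flounder: 1 + 3 = 4
Harbor seal: 1 + (0.28×4 + 0.72×3) = 4.28

4.28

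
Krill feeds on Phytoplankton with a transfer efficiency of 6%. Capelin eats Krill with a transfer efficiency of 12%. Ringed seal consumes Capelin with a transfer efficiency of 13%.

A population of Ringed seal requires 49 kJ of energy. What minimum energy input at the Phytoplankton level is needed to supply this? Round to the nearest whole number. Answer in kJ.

52350 kJ

Cumulative transfer efficiency: 0.06 × 0.12 × 0.13 = 0.000936
Phytoplankton energy = 49 / 0.000936 = 52350 kJ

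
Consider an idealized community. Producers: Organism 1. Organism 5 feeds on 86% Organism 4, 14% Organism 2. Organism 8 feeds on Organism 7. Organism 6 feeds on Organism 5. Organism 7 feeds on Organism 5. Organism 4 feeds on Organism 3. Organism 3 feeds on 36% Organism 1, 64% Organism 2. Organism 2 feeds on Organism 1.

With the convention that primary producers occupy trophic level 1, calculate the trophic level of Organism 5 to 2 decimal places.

Organism 2: 1 + 1 = 2
Organism 3: 1 + (0.36×1 + 0.64×2) = 2.64
Organism 4: 1 + 2.64 = 3.64
Organism 5: 1 + (0.86×3.64 + 0.14×2) = 4.4104
Organism 6: 1 + 4.4104 = 5.4104
Organism 7: 1 + 4.4104 = 5.4104
Organism 8: 1 + 5.4104 = 6.4104

4.41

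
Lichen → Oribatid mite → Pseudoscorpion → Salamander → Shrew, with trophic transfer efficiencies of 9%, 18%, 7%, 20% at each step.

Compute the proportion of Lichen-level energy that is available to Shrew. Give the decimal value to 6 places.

0.000227

Product of link efficiencies: 0.09 × 0.18 × 0.07 × 0.2 = 0.0002268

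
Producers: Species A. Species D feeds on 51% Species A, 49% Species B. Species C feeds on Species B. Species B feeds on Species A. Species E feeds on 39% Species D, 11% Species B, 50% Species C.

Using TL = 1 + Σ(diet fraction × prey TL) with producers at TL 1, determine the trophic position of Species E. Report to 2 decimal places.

3.69

Species B: 1 + 1 = 2
Species C: 1 + 2 = 3
Species D: 1 + (0.51×1 + 0.49×2) = 2.49
Species E: 1 + (0.39×2.49 + 0.11×2 + 0.5×3) = 3.6911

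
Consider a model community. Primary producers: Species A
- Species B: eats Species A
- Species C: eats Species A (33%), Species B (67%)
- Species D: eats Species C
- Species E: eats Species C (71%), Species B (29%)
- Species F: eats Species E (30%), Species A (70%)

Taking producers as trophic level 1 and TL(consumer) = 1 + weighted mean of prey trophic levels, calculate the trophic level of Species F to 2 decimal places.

2.74

Species B: 1 + 1 = 2
Species C: 1 + (0.33×1 + 0.67×2) = 2.67
Species D: 1 + 2.67 = 3.67
Species E: 1 + (0.71×2.67 + 0.29×2) = 3.4757
Species F: 1 + (0.3×3.4757 + 0.7×1) = 2.74271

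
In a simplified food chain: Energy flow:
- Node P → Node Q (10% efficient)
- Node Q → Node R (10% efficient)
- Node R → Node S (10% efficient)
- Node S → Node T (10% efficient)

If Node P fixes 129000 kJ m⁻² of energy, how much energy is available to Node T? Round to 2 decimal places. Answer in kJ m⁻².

12.90 kJ m⁻²

Node Q: 129000 × 0.1 = 12900 kJ m⁻²
Node R: 12900 × 0.1 = 1290 kJ m⁻²
Node S: 1290 × 0.1 = 129 kJ m⁻²
Node T: 129 × 0.1 = 12.9 kJ m⁻²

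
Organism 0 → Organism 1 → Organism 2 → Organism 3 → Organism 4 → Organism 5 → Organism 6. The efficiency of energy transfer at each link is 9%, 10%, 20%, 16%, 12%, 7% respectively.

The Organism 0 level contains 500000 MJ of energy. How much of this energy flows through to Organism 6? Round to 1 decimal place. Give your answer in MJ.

1.2 MJ

Organism 1: 500000 × 0.09 = 45000 MJ
Organism 2: 45000 × 0.1 = 4500 MJ
Organism 3: 4500 × 0.2 = 900 MJ
Organism 4: 900 × 0.16 = 144 MJ
Organism 5: 144 × 0.12 = 17.28 MJ
Organism 6: 17.28 × 0.07 = 1.2096 MJ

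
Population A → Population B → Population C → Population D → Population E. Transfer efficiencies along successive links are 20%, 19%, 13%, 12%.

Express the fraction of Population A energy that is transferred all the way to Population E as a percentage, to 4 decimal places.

0.0593%

Product of link efficiencies: 0.2 × 0.19 × 0.13 × 0.12 = 0.0005928
As a percentage: 0.0005928 × 100 = 0.0593%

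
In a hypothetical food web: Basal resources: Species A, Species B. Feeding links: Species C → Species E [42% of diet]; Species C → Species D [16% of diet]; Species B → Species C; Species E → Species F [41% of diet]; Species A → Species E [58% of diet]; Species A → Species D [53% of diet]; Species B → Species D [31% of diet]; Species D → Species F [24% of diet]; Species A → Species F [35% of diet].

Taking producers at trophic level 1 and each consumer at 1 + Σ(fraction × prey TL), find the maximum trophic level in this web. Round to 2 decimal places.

2.86

Species C: 1 + 1 = 2
Species D: 1 + (0.31×1 + 0.16×2 + 0.53×1) = 2.16
Species E: 1 + (0.42×2 + 0.58×1) = 2.42
Species F: 1 + (0.35×1 + 0.41×2.42 + 0.24×2.16) = 2.8606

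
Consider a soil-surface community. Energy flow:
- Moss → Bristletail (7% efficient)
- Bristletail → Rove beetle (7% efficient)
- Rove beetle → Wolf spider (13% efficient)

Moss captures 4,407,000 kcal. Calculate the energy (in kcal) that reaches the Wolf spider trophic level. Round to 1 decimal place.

2807.3 kcal

Bristletail: 4407000 × 0.07 = 308490 kcal
Rove beetle: 308490 × 0.07 = 21594.3 kcal
Wolf spider: 21594.3 × 0.13 = 2807.259 kcal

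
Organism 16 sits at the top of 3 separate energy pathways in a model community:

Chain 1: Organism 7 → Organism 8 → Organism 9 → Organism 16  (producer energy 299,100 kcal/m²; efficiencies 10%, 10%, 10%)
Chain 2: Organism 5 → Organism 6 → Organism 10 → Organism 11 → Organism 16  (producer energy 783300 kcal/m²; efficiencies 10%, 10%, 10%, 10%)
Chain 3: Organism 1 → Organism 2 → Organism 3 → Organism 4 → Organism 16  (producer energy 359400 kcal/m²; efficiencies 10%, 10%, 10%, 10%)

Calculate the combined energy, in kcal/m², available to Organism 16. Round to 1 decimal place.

Chain 1: 299100 × 0.1 × 0.1 × 0.1 = 299.1 kcal/m²
Chain 2: 783300 × 0.1 × 0.1 × 0.1 × 0.1 = 78.33 kcal/m²
Chain 3: 359400 × 0.1 × 0.1 × 0.1 × 0.1 = 35.94 kcal/m²
Total at Organism 16: 299.1 + 78.33 + 35.94 = 413.37 kcal/m²

413.4 kcal/m²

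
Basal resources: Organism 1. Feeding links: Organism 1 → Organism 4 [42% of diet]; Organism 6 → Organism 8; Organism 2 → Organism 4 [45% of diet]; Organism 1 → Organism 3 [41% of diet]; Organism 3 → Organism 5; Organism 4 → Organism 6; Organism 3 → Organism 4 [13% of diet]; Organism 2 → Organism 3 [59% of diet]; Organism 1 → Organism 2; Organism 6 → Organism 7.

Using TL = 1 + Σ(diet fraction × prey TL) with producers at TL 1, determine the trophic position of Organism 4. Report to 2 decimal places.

Organism 2: 1 + 1 = 2
Organism 3: 1 + (0.59×2 + 0.41×1) = 2.59
Organism 4: 1 + (0.42×1 + 0.45×2 + 0.13×2.59) = 2.6567
Organism 5: 1 + 2.59 = 3.59
Organism 6: 1 + 2.6567 = 3.6567
Organism 7: 1 + 3.6567 = 4.6567
Organism 8: 1 + 3.6567 = 4.6567

2.66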